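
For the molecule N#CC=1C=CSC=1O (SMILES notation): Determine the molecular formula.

C5H3NOS

Walk through each heavy atom and fill implicit hydrogens from standard valence (C 4, N 3, O 2, S 2, halogen 1):
  atom 1: N, bond orders sum to 3 (valence 3) → 0 H
  atom 2: C, bond orders sum to 4 (valence 4) → 0 H
  atom 3: C, bond orders sum to 4 (valence 4) → 0 H
  atom 4: C, bond orders sum to 3 (valence 4) → 1 H
  atom 5: C, bond orders sum to 3 (valence 4) → 1 H
  atom 6: S, bond orders sum to 2 (valence 2) → 0 H
  atom 7: C, bond orders sum to 4 (valence 4) → 0 H
  atom 8: O, bond orders sum to 1 (valence 2) → 1 H
Totals → C:5, H:3, N:1, O:1, S:1.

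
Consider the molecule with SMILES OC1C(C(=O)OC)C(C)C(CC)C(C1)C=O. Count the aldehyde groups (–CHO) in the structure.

The aldehyde motif appears at heavy-atom position 15 in the SMILES.
Other groups present: 1 ester, 1 hydroxyl.
Aldehyde count: 1.

1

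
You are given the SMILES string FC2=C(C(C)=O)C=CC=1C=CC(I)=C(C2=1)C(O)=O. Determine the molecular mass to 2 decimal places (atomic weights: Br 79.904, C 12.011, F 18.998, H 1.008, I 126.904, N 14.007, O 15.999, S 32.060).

First, the molecular formula is C13H8FIO3 (counting implicit H from valence).
  C: 13 × 12.011 = 156.143
  F: 1 × 18.998 = 18.998
  H: 8 × 1.008 = 8.064
  I: 1 × 126.904 = 126.904
  O: 3 × 15.999 = 47.997
Sum: 13×12.011 + 1×18.998 + 8×1.008 + 1×126.904 + 3×15.999 = 358.106 → 358.11 g/mol.

358.11 g/mol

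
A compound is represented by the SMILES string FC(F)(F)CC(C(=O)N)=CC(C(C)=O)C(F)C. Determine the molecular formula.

Walk through each heavy atom and fill implicit hydrogens from standard valence (C 4, N 3, O 2, S 2, halogen 1):
  atom 1: F (halogen, monovalent) → 0 H
  atom 2: C, bond orders sum to 4 (valence 4) → 0 H
  atom 3: F (halogen, monovalent) → 0 H
  atom 4: F (halogen, monovalent) → 0 H
  atom 5: C, bond orders sum to 2 (valence 4) → 2 H
  atom 6: C, bond orders sum to 4 (valence 4) → 0 H
  atom 7: C, bond orders sum to 4 (valence 4) → 0 H
  atom 8: O, bond orders sum to 2 (valence 2) → 0 H
  atom 9: N, bond orders sum to 1 (valence 3) → 2 H
  atom 10: C, bond orders sum to 3 (valence 4) → 1 H
  atom 11: C, bond orders sum to 3 (valence 4) → 1 H
  atom 12: C, bond orders sum to 4 (valence 4) → 0 H
  atom 13: C, bond orders sum to 1 (valence 4) → 3 H
  atom 14: O, bond orders sum to 2 (valence 2) → 0 H
  atom 15: C, bond orders sum to 3 (valence 4) → 1 H
  atom 16: F (halogen, monovalent) → 0 H
  atom 17: C, bond orders sum to 1 (valence 4) → 3 H
Totals → C:10, H:13, F:4, N:1, O:2.

C10H13F4NO2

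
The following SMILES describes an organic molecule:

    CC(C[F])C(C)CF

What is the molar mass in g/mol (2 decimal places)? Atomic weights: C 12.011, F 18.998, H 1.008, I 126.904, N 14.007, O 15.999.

122.16 g/mol

First, the molecular formula is C6H12F2 (counting implicit H from valence).
  C: 6 × 12.011 = 72.066
  F: 2 × 18.998 = 37.996
  H: 12 × 1.008 = 12.096
Sum: 6×12.011 + 2×18.998 + 12×1.008 = 122.158 → 122.16 g/mol.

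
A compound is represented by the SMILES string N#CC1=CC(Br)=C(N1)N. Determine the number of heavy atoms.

Every atom symbol written in the SMILES (organic subset) is one heavy atom; implicit H are not written.
Heavy atoms by element → Br:1, C:5, N:3.
Total: 9.

9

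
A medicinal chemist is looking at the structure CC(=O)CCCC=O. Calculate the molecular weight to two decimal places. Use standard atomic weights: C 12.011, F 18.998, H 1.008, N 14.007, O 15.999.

114.14 g/mol

First, the molecular formula is C6H10O2 (counting implicit H from valence).
  C: 6 × 12.011 = 72.066
  H: 10 × 1.008 = 10.080
  O: 2 × 15.999 = 31.998
Sum: 6×12.011 + 10×1.008 + 2×15.999 = 114.144 → 114.14 g/mol.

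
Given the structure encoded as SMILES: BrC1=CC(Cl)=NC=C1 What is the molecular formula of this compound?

Walk through each heavy atom and fill implicit hydrogens from standard valence (C 4, N 3, O 2, S 2, halogen 1):
  atom 1: Br (halogen, monovalent) → 0 H
  atom 2: C, bond orders sum to 4 (valence 4) → 0 H
  atom 3: C, bond orders sum to 3 (valence 4) → 1 H
  atom 4: C, bond orders sum to 4 (valence 4) → 0 H
  atom 5: Cl (halogen, monovalent) → 0 H
  atom 6: N, bond orders sum to 3 (valence 3) → 0 H
  atom 7: C, bond orders sum to 3 (valence 4) → 1 H
  atom 8: C, bond orders sum to 3 (valence 4) → 1 H
Totals → C:5, H:3, Br:1, Cl:1, N:1.

C5H3BrClN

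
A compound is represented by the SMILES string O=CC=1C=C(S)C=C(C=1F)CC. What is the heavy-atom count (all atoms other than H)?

12

Every atom symbol written in the SMILES (organic subset) is one heavy atom; implicit H are not written.
Heavy atoms by element → C:9, F:1, O:1, S:1.
Total: 12.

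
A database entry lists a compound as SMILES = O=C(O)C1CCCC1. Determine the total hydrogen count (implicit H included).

Walk through each heavy atom and fill implicit hydrogens from standard valence (C 4, N 3, O 2, S 2, halogen 1):
  atom 1: O, bond orders sum to 2 (valence 2) → 0 H
  atom 2: C, bond orders sum to 4 (valence 4) → 0 H
  atom 3: O, bond orders sum to 1 (valence 2) → 1 H
  atom 4: C, bond orders sum to 3 (valence 4) → 1 H
  atom 5: C, bond orders sum to 2 (valence 4) → 2 H
  atom 6: C, bond orders sum to 2 (valence 4) → 2 H
  atom 7: C, bond orders sum to 2 (valence 4) → 2 H
  atom 8: C, bond orders sum to 2 (valence 4) → 2 H
Total hydrogens: 10.

10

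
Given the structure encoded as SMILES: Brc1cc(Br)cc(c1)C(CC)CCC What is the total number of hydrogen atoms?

Walk through each heavy atom and fill implicit hydrogens from standard valence (C 4, N 3, O 2, S 2, halogen 1); for lowercase aromatic atoms, an aromatic c carries 1 H when it has two neighbours and 0 H with three, and aromatic n carries 0 H:
  atom 1: Br (halogen, monovalent) → 0 H
  atom 2: aromatic c, 3 neighbours → 0 H
  atom 3: aromatic c, 2 neighbours → 1 H
  atom 4: aromatic c, 3 neighbours → 0 H
  atom 5: Br (halogen, monovalent) → 0 H
  atom 6: aromatic c, 2 neighbours → 1 H
  atom 7: aromatic c, 3 neighbours → 0 H
  atom 8: aromatic c, 2 neighbours → 1 H
  atom 9: C, bond orders sum to 3 (valence 4) → 1 H
  atom 10: C, bond orders sum to 2 (valence 4) → 2 H
  atom 11: C, bond orders sum to 1 (valence 4) → 3 H
  atom 12: C, bond orders sum to 2 (valence 4) → 2 H
  atom 13: C, bond orders sum to 2 (valence 4) → 2 H
  atom 14: C, bond orders sum to 1 (valence 4) → 3 H
Total hydrogens: 16.

16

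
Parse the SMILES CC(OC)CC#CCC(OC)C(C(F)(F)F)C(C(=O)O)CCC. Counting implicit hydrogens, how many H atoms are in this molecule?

25

Walk through each heavy atom and fill implicit hydrogens from standard valence (C 4, N 3, O 2, S 2, halogen 1):
  atom 1: C, bond orders sum to 1 (valence 4) → 3 H
  atom 2: C, bond orders sum to 3 (valence 4) → 1 H
  atom 3: O, bond orders sum to 2 (valence 2) → 0 H
  atom 4: C, bond orders sum to 1 (valence 4) → 3 H
  atom 5: C, bond orders sum to 2 (valence 4) → 2 H
  atom 6: C, bond orders sum to 4 (valence 4) → 0 H
  atom 7: C, bond orders sum to 4 (valence 4) → 0 H
  atom 8: C, bond orders sum to 2 (valence 4) → 2 H
  atom 9: C, bond orders sum to 3 (valence 4) → 1 H
  atom 10: O, bond orders sum to 2 (valence 2) → 0 H
  atom 11: C, bond orders sum to 1 (valence 4) → 3 H
  atom 12: C, bond orders sum to 3 (valence 4) → 1 H
  atom 13: C, bond orders sum to 4 (valence 4) → 0 H
  atom 14: F (halogen, monovalent) → 0 H
  atom 15: F (halogen, monovalent) → 0 H
  atom 16: F (halogen, monovalent) → 0 H
  atom 17: C, bond orders sum to 3 (valence 4) → 1 H
  atom 18: C, bond orders sum to 4 (valence 4) → 0 H
  atom 19: O, bond orders sum to 2 (valence 2) → 0 H
  atom 20: O, bond orders sum to 1 (valence 2) → 1 H
  atom 21: C, bond orders sum to 2 (valence 4) → 2 H
  atom 22: C, bond orders sum to 2 (valence 4) → 2 H
  atom 23: C, bond orders sum to 1 (valence 4) → 3 H
Total hydrogens: 25.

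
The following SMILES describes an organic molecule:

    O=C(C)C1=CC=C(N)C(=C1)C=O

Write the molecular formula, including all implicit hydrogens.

Walk through each heavy atom and fill implicit hydrogens from standard valence (C 4, N 3, O 2, S 2, halogen 1):
  atom 1: O, bond orders sum to 2 (valence 2) → 0 H
  atom 2: C, bond orders sum to 4 (valence 4) → 0 H
  atom 3: C, bond orders sum to 1 (valence 4) → 3 H
  atom 4: C, bond orders sum to 4 (valence 4) → 0 H
  atom 5: C, bond orders sum to 3 (valence 4) → 1 H
  atom 6: C, bond orders sum to 3 (valence 4) → 1 H
  atom 7: C, bond orders sum to 4 (valence 4) → 0 H
  atom 8: N, bond orders sum to 1 (valence 3) → 2 H
  atom 9: C, bond orders sum to 4 (valence 4) → 0 H
  atom 10: C, bond orders sum to 3 (valence 4) → 1 H
  atom 11: C, bond orders sum to 3 (valence 4) → 1 H
  atom 12: O, bond orders sum to 2 (valence 2) → 0 H
Totals → C:9, H:9, N:1, O:2.

C9H9NO2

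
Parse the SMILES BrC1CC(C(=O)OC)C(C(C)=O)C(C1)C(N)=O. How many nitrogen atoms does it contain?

1

Scan the SMILES for N atoms (remember two-letter symbols like Cl and Br are single atoms).
Nitrogen count: 1.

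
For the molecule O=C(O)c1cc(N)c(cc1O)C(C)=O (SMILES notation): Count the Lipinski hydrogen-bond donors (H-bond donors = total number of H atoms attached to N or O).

4

Donors: find every N or O and count the H atoms it carries.
  atom 1 (O): bond orders sum to 2 → 0 H
  atom 3 (O): bond orders sum to 1 → 1 H
  atom 7 (N): bond orders sum to 1 → 2 H
  atom 11 (O): bond orders sum to 1 → 1 H
  atom 14 (O): bond orders sum to 2 → 0 H
Lipinski HBD = 4.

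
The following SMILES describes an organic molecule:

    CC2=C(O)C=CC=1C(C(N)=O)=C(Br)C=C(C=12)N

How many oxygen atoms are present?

2

Scan the SMILES for O atoms (remember two-letter symbols like Cl and Br are single atoms).
Oxygen count: 2.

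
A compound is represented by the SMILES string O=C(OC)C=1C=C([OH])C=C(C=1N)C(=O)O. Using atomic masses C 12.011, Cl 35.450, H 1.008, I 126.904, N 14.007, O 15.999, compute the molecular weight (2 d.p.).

First, the molecular formula is C9H9NO5 (counting implicit H from valence).
  C: 9 × 12.011 = 108.099
  H: 9 × 1.008 = 9.072
  N: 1 × 14.007 = 14.007
  O: 5 × 15.999 = 79.995
Sum: 9×12.011 + 9×1.008 + 1×14.007 + 5×15.999 = 211.173 → 211.17 g/mol.

211.17 g/mol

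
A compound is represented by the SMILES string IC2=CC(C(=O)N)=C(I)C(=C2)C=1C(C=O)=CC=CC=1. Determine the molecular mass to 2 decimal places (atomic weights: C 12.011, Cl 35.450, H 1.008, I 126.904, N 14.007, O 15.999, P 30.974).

477.04 g/mol

First, the molecular formula is C14H9I2NO2 (counting implicit H from valence).
  C: 14 × 12.011 = 168.154
  H: 9 × 1.008 = 9.072
  I: 2 × 126.904 = 253.808
  N: 1 × 14.007 = 14.007
  O: 2 × 15.999 = 31.998
Sum: 14×12.011 + 9×1.008 + 2×126.904 + 1×14.007 + 2×15.999 = 477.039 → 477.04 g/mol.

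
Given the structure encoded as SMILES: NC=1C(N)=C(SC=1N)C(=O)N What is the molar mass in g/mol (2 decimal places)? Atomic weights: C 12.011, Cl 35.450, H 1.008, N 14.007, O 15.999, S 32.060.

172.21 g/mol

First, the molecular formula is C5H8N4OS (counting implicit H from valence).
  C: 5 × 12.011 = 60.055
  H: 8 × 1.008 = 8.064
  N: 4 × 14.007 = 56.028
  O: 1 × 15.999 = 15.999
  S: 1 × 32.060 = 32.060
Sum: 5×12.011 + 8×1.008 + 4×14.007 + 1×15.999 + 1×32.060 = 172.206 → 172.21 g/mol.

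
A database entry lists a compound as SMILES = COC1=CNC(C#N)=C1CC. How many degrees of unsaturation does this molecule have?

5

Molecular formula: C8H10N2O.
DoU = (2C + 2 + N − H − X) / 2, where X is the halogen count and O/S are ignored.
    = (2·8 + 2 + 2 − 10 − 0) / 2 = 10 / 2 = 5.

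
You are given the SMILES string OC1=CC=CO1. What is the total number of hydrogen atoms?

4

Walk through each heavy atom and fill implicit hydrogens from standard valence (C 4, N 3, O 2, S 2, halogen 1):
  atom 1: O, bond orders sum to 1 (valence 2) → 1 H
  atom 2: C, bond orders sum to 4 (valence 4) → 0 H
  atom 3: C, bond orders sum to 3 (valence 4) → 1 H
  atom 4: C, bond orders sum to 3 (valence 4) → 1 H
  atom 5: C, bond orders sum to 3 (valence 4) → 1 H
  atom 6: O, bond orders sum to 2 (valence 2) → 0 H
Total hydrogens: 4.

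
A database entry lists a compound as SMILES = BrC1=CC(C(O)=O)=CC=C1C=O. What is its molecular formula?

Walk through each heavy atom and fill implicit hydrogens from standard valence (C 4, N 3, O 2, S 2, halogen 1):
  atom 1: Br (halogen, monovalent) → 0 H
  atom 2: C, bond orders sum to 4 (valence 4) → 0 H
  atom 3: C, bond orders sum to 3 (valence 4) → 1 H
  atom 4: C, bond orders sum to 4 (valence 4) → 0 H
  atom 5: C, bond orders sum to 4 (valence 4) → 0 H
  atom 6: O, bond orders sum to 1 (valence 2) → 1 H
  atom 7: O, bond orders sum to 2 (valence 2) → 0 H
  atom 8: C, bond orders sum to 3 (valence 4) → 1 H
  atom 9: C, bond orders sum to 3 (valence 4) → 1 H
  atom 10: C, bond orders sum to 4 (valence 4) → 0 H
  atom 11: C, bond orders sum to 3 (valence 4) → 1 H
  atom 12: O, bond orders sum to 2 (valence 2) → 0 H
Totals → C:8, H:5, Br:1, O:3.
In Hill order: C8H5BrO3.

C8H5BrO3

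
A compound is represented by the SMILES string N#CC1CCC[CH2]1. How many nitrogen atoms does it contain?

Scan the SMILES for N atoms (remember two-letter symbols like Cl and Br are single atoms).
Nitrogen count: 1.

1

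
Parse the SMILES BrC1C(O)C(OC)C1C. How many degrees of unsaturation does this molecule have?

1

Molecular formula: C6H11BrO2.
DoU = (2C + 2 + N − H − X) / 2, where X is the halogen count and O/S are ignored.
    = (2·6 + 2 + 0 − 11 − 1) / 2 = 2 / 2 = 1.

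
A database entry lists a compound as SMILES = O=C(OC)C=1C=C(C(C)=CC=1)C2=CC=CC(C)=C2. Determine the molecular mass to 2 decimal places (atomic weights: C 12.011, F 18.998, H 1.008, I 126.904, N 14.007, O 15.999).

First, the molecular formula is C16H16O2 (counting implicit H from valence).
  C: 16 × 12.011 = 192.176
  H: 16 × 1.008 = 16.128
  O: 2 × 15.999 = 31.998
Sum: 16×12.011 + 16×1.008 + 2×15.999 = 240.302 → 240.30 g/mol.

240.30 g/mol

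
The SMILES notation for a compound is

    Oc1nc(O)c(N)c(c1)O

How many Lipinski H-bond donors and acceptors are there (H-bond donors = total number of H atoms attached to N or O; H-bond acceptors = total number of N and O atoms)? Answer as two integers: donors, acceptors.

Donors: find every N or O and count the H atoms it carries.
  atom 1 (O): bond orders sum to 1 → 1 H
  atom 3 (N): bond orders sum to 3 → 0 H
  atom 5 (O): bond orders sum to 1 → 1 H
  atom 7 (N): bond orders sum to 1 → 2 H
  atom 10 (O): bond orders sum to 1 → 1 H
Lipinski HBD = 5.
Acceptors: N atoms = 2, O atoms = 3 → HBA = 5.

5, 5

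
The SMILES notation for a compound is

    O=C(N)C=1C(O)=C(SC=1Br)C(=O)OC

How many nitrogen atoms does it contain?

Scan the SMILES for N atoms (remember two-letter symbols like Cl and Br are single atoms).
Nitrogen count: 1.

1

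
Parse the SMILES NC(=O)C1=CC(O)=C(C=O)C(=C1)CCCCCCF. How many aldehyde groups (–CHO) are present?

1

The aldehyde motif appears at heavy-atom position 9 in the SMILES.
Other groups present: 1 amide, 1 hydroxyl.
Aldehyde count: 1.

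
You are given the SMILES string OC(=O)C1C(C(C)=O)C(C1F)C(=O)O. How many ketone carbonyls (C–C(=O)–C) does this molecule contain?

The ketone motif appears at heavy-atom position 6 in the SMILES.
Other groups present: 2 carboxylic acid.
Ketone count: 1.

1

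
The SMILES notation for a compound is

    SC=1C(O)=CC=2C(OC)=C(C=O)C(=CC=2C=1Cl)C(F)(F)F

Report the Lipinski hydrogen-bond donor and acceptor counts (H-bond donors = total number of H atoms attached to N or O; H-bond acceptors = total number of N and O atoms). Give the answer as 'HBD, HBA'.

Donors: find every N or O and count the H atoms it carries.
  atom 4 (O): bond orders sum to 1 → 1 H
  atom 8 (O): bond orders sum to 2 → 0 H
  atom 12 (O): bond orders sum to 2 → 0 H
Lipinski HBD = 1.
Acceptors: N atoms = 0, O atoms = 3 → HBA = 3.

1, 3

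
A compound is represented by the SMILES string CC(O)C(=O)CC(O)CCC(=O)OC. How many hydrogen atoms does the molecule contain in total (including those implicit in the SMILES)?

16

Walk through each heavy atom and fill implicit hydrogens from standard valence (C 4, N 3, O 2, S 2, halogen 1):
  atom 1: C, bond orders sum to 1 (valence 4) → 3 H
  atom 2: C, bond orders sum to 3 (valence 4) → 1 H
  atom 3: O, bond orders sum to 1 (valence 2) → 1 H
  atom 4: C, bond orders sum to 4 (valence 4) → 0 H
  atom 5: O, bond orders sum to 2 (valence 2) → 0 H
  atom 6: C, bond orders sum to 2 (valence 4) → 2 H
  atom 7: C, bond orders sum to 3 (valence 4) → 1 H
  atom 8: O, bond orders sum to 1 (valence 2) → 1 H
  atom 9: C, bond orders sum to 2 (valence 4) → 2 H
  atom 10: C, bond orders sum to 2 (valence 4) → 2 H
  atom 11: C, bond orders sum to 4 (valence 4) → 0 H
  atom 12: O, bond orders sum to 2 (valence 2) → 0 H
  atom 13: O, bond orders sum to 2 (valence 2) → 0 H
  atom 14: C, bond orders sum to 1 (valence 4) → 3 H
Total hydrogens: 16.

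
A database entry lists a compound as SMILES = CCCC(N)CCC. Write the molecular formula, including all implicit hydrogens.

Walk through each heavy atom and fill implicit hydrogens from standard valence (C 4, N 3, O 2, S 2, halogen 1):
  atom 1: C, bond orders sum to 1 (valence 4) → 3 H
  atom 2: C, bond orders sum to 2 (valence 4) → 2 H
  atom 3: C, bond orders sum to 2 (valence 4) → 2 H
  atom 4: C, bond orders sum to 3 (valence 4) → 1 H
  atom 5: N, bond orders sum to 1 (valence 3) → 2 H
  atom 6: C, bond orders sum to 2 (valence 4) → 2 H
  atom 7: C, bond orders sum to 2 (valence 4) → 2 H
  atom 8: C, bond orders sum to 1 (valence 4) → 3 H
Totals → C:7, H:17, N:1.
In Hill order: C7H17N.

C7H17N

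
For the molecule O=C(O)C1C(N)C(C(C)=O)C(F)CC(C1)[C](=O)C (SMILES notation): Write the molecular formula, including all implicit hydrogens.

Walk through each heavy atom and fill implicit hydrogens from standard valence (C 4, N 3, O 2, S 2, halogen 1):
  atom 1: O, bond orders sum to 2 (valence 2) → 0 H
  atom 2: C, bond orders sum to 4 (valence 4) → 0 H
  atom 3: O, bond orders sum to 1 (valence 2) → 1 H
  atom 4: C, bond orders sum to 3 (valence 4) → 1 H
  atom 5: C, bond orders sum to 3 (valence 4) → 1 H
  atom 6: N, bond orders sum to 1 (valence 3) → 2 H
  atom 7: C, bond orders sum to 3 (valence 4) → 1 H
  atom 8: C, bond orders sum to 4 (valence 4) → 0 H
  atom 9: C, bond orders sum to 1 (valence 4) → 3 H
  atom 10: O, bond orders sum to 2 (valence 2) → 0 H
  atom 11: C, bond orders sum to 3 (valence 4) → 1 H
  atom 12: F (halogen, monovalent) → 0 H
  atom 13: C, bond orders sum to 2 (valence 4) → 2 H
  atom 14: C, bond orders sum to 3 (valence 4) → 1 H
  atom 15: C, bond orders sum to 2 (valence 4) → 2 H
  atom 16: C with explicit H count 0
  atom 17: O, bond orders sum to 2 (valence 2) → 0 H
  atom 18: C, bond orders sum to 1 (valence 4) → 3 H
Totals → C:12, H:18, F:1, N:1, O:4.
In Hill order: C12H18FNO4.

C12H18FNO4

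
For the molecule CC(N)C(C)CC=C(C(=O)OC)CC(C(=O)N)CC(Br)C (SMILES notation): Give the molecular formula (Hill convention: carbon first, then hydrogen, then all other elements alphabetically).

C15H27BrN2O3

Walk through each heavy atom and fill implicit hydrogens from standard valence (C 4, N 3, O 2, S 2, halogen 1):
  atom 1: C, bond orders sum to 1 (valence 4) → 3 H
  atom 2: C, bond orders sum to 3 (valence 4) → 1 H
  atom 3: N, bond orders sum to 1 (valence 3) → 2 H
  atom 4: C, bond orders sum to 3 (valence 4) → 1 H
  atom 5: C, bond orders sum to 1 (valence 4) → 3 H
  atom 6: C, bond orders sum to 2 (valence 4) → 2 H
  atom 7: C, bond orders sum to 3 (valence 4) → 1 H
  atom 8: C, bond orders sum to 4 (valence 4) → 0 H
  atom 9: C, bond orders sum to 4 (valence 4) → 0 H
  atom 10: O, bond orders sum to 2 (valence 2) → 0 H
  atom 11: O, bond orders sum to 2 (valence 2) → 0 H
  atom 12: C, bond orders sum to 1 (valence 4) → 3 H
  atom 13: C, bond orders sum to 2 (valence 4) → 2 H
  atom 14: C, bond orders sum to 3 (valence 4) → 1 H
  atom 15: C, bond orders sum to 4 (valence 4) → 0 H
  atom 16: O, bond orders sum to 2 (valence 2) → 0 H
  atom 17: N, bond orders sum to 1 (valence 3) → 2 H
  atom 18: C, bond orders sum to 2 (valence 4) → 2 H
  atom 19: C, bond orders sum to 3 (valence 4) → 1 H
  atom 20: Br (halogen, monovalent) → 0 H
  atom 21: C, bond orders sum to 1 (valence 4) → 3 H
Totals → C:15, H:27, Br:1, N:2, O:3.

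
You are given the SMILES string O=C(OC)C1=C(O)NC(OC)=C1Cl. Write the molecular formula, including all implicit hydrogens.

Walk through each heavy atom and fill implicit hydrogens from standard valence (C 4, N 3, O 2, S 2, halogen 1):
  atom 1: O, bond orders sum to 2 (valence 2) → 0 H
  atom 2: C, bond orders sum to 4 (valence 4) → 0 H
  atom 3: O, bond orders sum to 2 (valence 2) → 0 H
  atom 4: C, bond orders sum to 1 (valence 4) → 3 H
  atom 5: C, bond orders sum to 4 (valence 4) → 0 H
  atom 6: C, bond orders sum to 4 (valence 4) → 0 H
  atom 7: O, bond orders sum to 1 (valence 2) → 1 H
  atom 8: N, bond orders sum to 2 (valence 3) → 1 H
  atom 9: C, bond orders sum to 4 (valence 4) → 0 H
  atom 10: O, bond orders sum to 2 (valence 2) → 0 H
  atom 11: C, bond orders sum to 1 (valence 4) → 3 H
  atom 12: C, bond orders sum to 4 (valence 4) → 0 H
  atom 13: Cl (halogen, monovalent) → 0 H
Totals → C:7, H:8, Cl:1, N:1, O:4.
In Hill order: C7H8ClNO4.

C7H8ClNO4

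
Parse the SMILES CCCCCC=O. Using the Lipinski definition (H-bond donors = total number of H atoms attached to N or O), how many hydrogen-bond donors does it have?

Donors: find every N or O and count the H atoms it carries.
  atom 7 (O): bond orders sum to 2 → 0 H
Lipinski HBD = 0.

0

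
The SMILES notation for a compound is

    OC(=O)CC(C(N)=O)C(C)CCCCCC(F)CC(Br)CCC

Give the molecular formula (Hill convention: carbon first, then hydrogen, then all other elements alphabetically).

Walk through each heavy atom and fill implicit hydrogens from standard valence (C 4, N 3, O 2, S 2, halogen 1):
  atom 1: O, bond orders sum to 1 (valence 2) → 1 H
  atom 2: C, bond orders sum to 4 (valence 4) → 0 H
  atom 3: O, bond orders sum to 2 (valence 2) → 0 H
  atom 4: C, bond orders sum to 2 (valence 4) → 2 H
  atom 5: C, bond orders sum to 3 (valence 4) → 1 H
  atom 6: C, bond orders sum to 4 (valence 4) → 0 H
  atom 7: N, bond orders sum to 1 (valence 3) → 2 H
  atom 8: O, bond orders sum to 2 (valence 2) → 0 H
  atom 9: C, bond orders sum to 3 (valence 4) → 1 H
  atom 10: C, bond orders sum to 1 (valence 4) → 3 H
  atom 11: C, bond orders sum to 2 (valence 4) → 2 H
  atom 12: C, bond orders sum to 2 (valence 4) → 2 H
  atom 13: C, bond orders sum to 2 (valence 4) → 2 H
  atom 14: C, bond orders sum to 2 (valence 4) → 2 H
  atom 15: C, bond orders sum to 2 (valence 4) → 2 H
  atom 16: C, bond orders sum to 3 (valence 4) → 1 H
  atom 17: F (halogen, monovalent) → 0 H
  atom 18: C, bond orders sum to 2 (valence 4) → 2 H
  atom 19: C, bond orders sum to 3 (valence 4) → 1 H
  atom 20: Br (halogen, monovalent) → 0 H
  atom 21: C, bond orders sum to 2 (valence 4) → 2 H
  atom 22: C, bond orders sum to 2 (valence 4) → 2 H
  atom 23: C, bond orders sum to 1 (valence 4) → 3 H
Totals → C:17, H:31, Br:1, F:1, N:1, O:3.
In Hill order: C17H31BrFNO3.

C17H31BrFNO3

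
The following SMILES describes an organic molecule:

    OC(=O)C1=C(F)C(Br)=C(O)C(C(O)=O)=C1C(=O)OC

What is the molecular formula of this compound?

C10H6BrFO7

Walk through each heavy atom and fill implicit hydrogens from standard valence (C 4, N 3, O 2, S 2, halogen 1):
  atom 1: O, bond orders sum to 1 (valence 2) → 1 H
  atom 2: C, bond orders sum to 4 (valence 4) → 0 H
  atom 3: O, bond orders sum to 2 (valence 2) → 0 H
  atom 4: C, bond orders sum to 4 (valence 4) → 0 H
  atom 5: C, bond orders sum to 4 (valence 4) → 0 H
  atom 6: F (halogen, monovalent) → 0 H
  atom 7: C, bond orders sum to 4 (valence 4) → 0 H
  atom 8: Br (halogen, monovalent) → 0 H
  atom 9: C, bond orders sum to 4 (valence 4) → 0 H
  atom 10: O, bond orders sum to 1 (valence 2) → 1 H
  atom 11: C, bond orders sum to 4 (valence 4) → 0 H
  atom 12: C, bond orders sum to 4 (valence 4) → 0 H
  atom 13: O, bond orders sum to 1 (valence 2) → 1 H
  atom 14: O, bond orders sum to 2 (valence 2) → 0 H
  atom 15: C, bond orders sum to 4 (valence 4) → 0 H
  atom 16: C, bond orders sum to 4 (valence 4) → 0 H
  atom 17: O, bond orders sum to 2 (valence 2) → 0 H
  atom 18: O, bond orders sum to 2 (valence 2) → 0 H
  atom 19: C, bond orders sum to 1 (valence 4) → 3 H
Totals → C:10, H:6, Br:1, F:1, O:7.
In Hill order: C10H6BrFO7.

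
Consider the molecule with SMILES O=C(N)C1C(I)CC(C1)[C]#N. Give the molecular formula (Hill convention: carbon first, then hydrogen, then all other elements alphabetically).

C7H9IN2O

Walk through each heavy atom and fill implicit hydrogens from standard valence (C 4, N 3, O 2, S 2, halogen 1):
  atom 1: O, bond orders sum to 2 (valence 2) → 0 H
  atom 2: C, bond orders sum to 4 (valence 4) → 0 H
  atom 3: N, bond orders sum to 1 (valence 3) → 2 H
  atom 4: C, bond orders sum to 3 (valence 4) → 1 H
  atom 5: C, bond orders sum to 3 (valence 4) → 1 H
  atom 6: I (halogen, monovalent) → 0 H
  atom 7: C, bond orders sum to 2 (valence 4) → 2 H
  atom 8: C, bond orders sum to 3 (valence 4) → 1 H
  atom 9: C, bond orders sum to 2 (valence 4) → 2 H
  atom 10: C with explicit H count 0
  atom 11: N, bond orders sum to 3 (valence 3) → 0 H
Totals → C:7, H:9, I:1, N:2, O:1.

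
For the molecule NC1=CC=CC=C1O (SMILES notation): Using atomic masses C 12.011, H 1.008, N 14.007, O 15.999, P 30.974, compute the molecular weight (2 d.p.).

109.13 g/mol

First, the molecular formula is C6H7NO (counting implicit H from valence).
  C: 6 × 12.011 = 72.066
  H: 7 × 1.008 = 7.056
  N: 1 × 14.007 = 14.007
  O: 1 × 15.999 = 15.999
Sum: 6×12.011 + 7×1.008 + 1×14.007 + 1×15.999 = 109.128 → 109.13 g/mol.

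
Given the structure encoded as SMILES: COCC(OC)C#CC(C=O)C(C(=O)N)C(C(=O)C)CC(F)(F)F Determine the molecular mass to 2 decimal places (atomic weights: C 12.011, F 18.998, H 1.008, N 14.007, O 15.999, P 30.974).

First, the molecular formula is C15H20F3NO5 (counting implicit H from valence).
  C: 15 × 12.011 = 180.165
  F: 3 × 18.998 = 56.994
  H: 20 × 1.008 = 20.160
  N: 1 × 14.007 = 14.007
  O: 5 × 15.999 = 79.995
Sum: 15×12.011 + 3×18.998 + 20×1.008 + 1×14.007 + 5×15.999 = 351.321 → 351.32 g/mol.

351.32 g/mol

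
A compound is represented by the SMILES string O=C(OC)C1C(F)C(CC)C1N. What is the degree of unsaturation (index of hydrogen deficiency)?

2

Molecular formula: C8H14FNO2.
DoU = (2C + 2 + N − H − X) / 2, where X is the halogen count and O/S are ignored.
    = (2·8 + 2 + 1 − 14 − 1) / 2 = 4 / 2 = 2.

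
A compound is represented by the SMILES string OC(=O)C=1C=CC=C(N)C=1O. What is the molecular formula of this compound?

Walk through each heavy atom and fill implicit hydrogens from standard valence (C 4, N 3, O 2, S 2, halogen 1):
  atom 1: O, bond orders sum to 1 (valence 2) → 1 H
  atom 2: C, bond orders sum to 4 (valence 4) → 0 H
  atom 3: O, bond orders sum to 2 (valence 2) → 0 H
  atom 4: C, bond orders sum to 4 (valence 4) → 0 H
  atom 5: C, bond orders sum to 3 (valence 4) → 1 H
  atom 6: C, bond orders sum to 3 (valence 4) → 1 H
  atom 7: C, bond orders sum to 3 (valence 4) → 1 H
  atom 8: C, bond orders sum to 4 (valence 4) → 0 H
  atom 9: N, bond orders sum to 1 (valence 3) → 2 H
  atom 10: C, bond orders sum to 4 (valence 4) → 0 H
  atom 11: O, bond orders sum to 1 (valence 2) → 1 H
Totals → C:7, H:7, N:1, O:3.
In Hill order: C7H7NO3.

C7H7NO3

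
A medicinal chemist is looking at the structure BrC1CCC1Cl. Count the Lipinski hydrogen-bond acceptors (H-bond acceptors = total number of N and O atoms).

0

N atoms: 0; O atoms: 0.
Lipinski HBA = 0 + 0 = 0.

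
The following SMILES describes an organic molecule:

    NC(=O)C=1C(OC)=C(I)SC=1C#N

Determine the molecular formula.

Walk through each heavy atom and fill implicit hydrogens from standard valence (C 4, N 3, O 2, S 2, halogen 1):
  atom 1: N, bond orders sum to 1 (valence 3) → 2 H
  atom 2: C, bond orders sum to 4 (valence 4) → 0 H
  atom 3: O, bond orders sum to 2 (valence 2) → 0 H
  atom 4: C, bond orders sum to 4 (valence 4) → 0 H
  atom 5: C, bond orders sum to 4 (valence 4) → 0 H
  atom 6: O, bond orders sum to 2 (valence 2) → 0 H
  atom 7: C, bond orders sum to 1 (valence 4) → 3 H
  atom 8: C, bond orders sum to 4 (valence 4) → 0 H
  atom 9: I (halogen, monovalent) → 0 H
  atom 10: S, bond orders sum to 2 (valence 2) → 0 H
  atom 11: C, bond orders sum to 4 (valence 4) → 0 H
  atom 12: C, bond orders sum to 4 (valence 4) → 0 H
  atom 13: N, bond orders sum to 3 (valence 3) → 0 H
Totals → C:7, H:5, I:1, N:2, O:2, S:1.

C7H5IN2O2S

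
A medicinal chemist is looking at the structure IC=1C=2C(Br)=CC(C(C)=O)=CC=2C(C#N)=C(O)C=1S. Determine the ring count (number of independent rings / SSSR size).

In SMILES, each pair of matching ring-closure digits denotes one ring-closing bond; the number of such bonds equals the number of independent rings.
Ring-closure bonds here: 2.

2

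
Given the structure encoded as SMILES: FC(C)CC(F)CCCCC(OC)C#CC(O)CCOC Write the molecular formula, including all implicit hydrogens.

Walk through each heavy atom and fill implicit hydrogens from standard valence (C 4, N 3, O 2, S 2, halogen 1):
  atom 1: F (halogen, monovalent) → 0 H
  atom 2: C, bond orders sum to 3 (valence 4) → 1 H
  atom 3: C, bond orders sum to 1 (valence 4) → 3 H
  atom 4: C, bond orders sum to 2 (valence 4) → 2 H
  atom 5: C, bond orders sum to 3 (valence 4) → 1 H
  atom 6: F (halogen, monovalent) → 0 H
  atom 7: C, bond orders sum to 2 (valence 4) → 2 H
  atom 8: C, bond orders sum to 2 (valence 4) → 2 H
  atom 9: C, bond orders sum to 2 (valence 4) → 2 H
  atom 10: C, bond orders sum to 2 (valence 4) → 2 H
  atom 11: C, bond orders sum to 3 (valence 4) → 1 H
  atom 12: O, bond orders sum to 2 (valence 2) → 0 H
  atom 13: C, bond orders sum to 1 (valence 4) → 3 H
  atom 14: C, bond orders sum to 4 (valence 4) → 0 H
  atom 15: C, bond orders sum to 4 (valence 4) → 0 H
  atom 16: C, bond orders sum to 3 (valence 4) → 1 H
  atom 17: O, bond orders sum to 1 (valence 2) → 1 H
  atom 18: C, bond orders sum to 2 (valence 4) → 2 H
  atom 19: C, bond orders sum to 2 (valence 4) → 2 H
  atom 20: O, bond orders sum to 2 (valence 2) → 0 H
  atom 21: C, bond orders sum to 1 (valence 4) → 3 H
Totals → C:16, H:28, F:2, O:3.
In Hill order: C16H28F2O3.

C16H28F2O3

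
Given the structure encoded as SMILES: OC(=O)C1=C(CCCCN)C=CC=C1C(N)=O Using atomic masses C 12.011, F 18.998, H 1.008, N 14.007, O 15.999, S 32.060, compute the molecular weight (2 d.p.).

First, the molecular formula is C12H16N2O3 (counting implicit H from valence).
  C: 12 × 12.011 = 144.132
  H: 16 × 1.008 = 16.128
  N: 2 × 14.007 = 28.014
  O: 3 × 15.999 = 47.997
Sum: 12×12.011 + 16×1.008 + 2×14.007 + 3×15.999 = 236.271 → 236.27 g/mol.

236.27 g/mol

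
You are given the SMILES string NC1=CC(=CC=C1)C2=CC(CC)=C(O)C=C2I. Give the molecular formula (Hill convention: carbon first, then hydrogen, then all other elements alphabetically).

C14H14INO

Walk through each heavy atom and fill implicit hydrogens from standard valence (C 4, N 3, O 2, S 2, halogen 1):
  atom 1: N, bond orders sum to 1 (valence 3) → 2 H
  atom 2: C, bond orders sum to 4 (valence 4) → 0 H
  atom 3: C, bond orders sum to 3 (valence 4) → 1 H
  atom 4: C, bond orders sum to 4 (valence 4) → 0 H
  atom 5: C, bond orders sum to 3 (valence 4) → 1 H
  atom 6: C, bond orders sum to 3 (valence 4) → 1 H
  atom 7: C, bond orders sum to 3 (valence 4) → 1 H
  atom 8: C, bond orders sum to 4 (valence 4) → 0 H
  atom 9: C, bond orders sum to 3 (valence 4) → 1 H
  atom 10: C, bond orders sum to 4 (valence 4) → 0 H
  atom 11: C, bond orders sum to 2 (valence 4) → 2 H
  atom 12: C, bond orders sum to 1 (valence 4) → 3 H
  atom 13: C, bond orders sum to 4 (valence 4) → 0 H
  atom 14: O, bond orders sum to 1 (valence 2) → 1 H
  atom 15: C, bond orders sum to 3 (valence 4) → 1 H
  atom 16: C, bond orders sum to 4 (valence 4) → 0 H
  atom 17: I (halogen, monovalent) → 0 H
Totals → C:14, H:14, I:1, N:1, O:1.
In Hill order: C14H14INO.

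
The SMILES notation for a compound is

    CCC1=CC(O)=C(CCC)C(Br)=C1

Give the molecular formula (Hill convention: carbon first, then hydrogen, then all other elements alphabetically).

C11H15BrO

Walk through each heavy atom and fill implicit hydrogens from standard valence (C 4, N 3, O 2, S 2, halogen 1):
  atom 1: C, bond orders sum to 1 (valence 4) → 3 H
  atom 2: C, bond orders sum to 2 (valence 4) → 2 H
  atom 3: C, bond orders sum to 4 (valence 4) → 0 H
  atom 4: C, bond orders sum to 3 (valence 4) → 1 H
  atom 5: C, bond orders sum to 4 (valence 4) → 0 H
  atom 6: O, bond orders sum to 1 (valence 2) → 1 H
  atom 7: C, bond orders sum to 4 (valence 4) → 0 H
  atom 8: C, bond orders sum to 2 (valence 4) → 2 H
  atom 9: C, bond orders sum to 2 (valence 4) → 2 H
  atom 10: C, bond orders sum to 1 (valence 4) → 3 H
  atom 11: C, bond orders sum to 4 (valence 4) → 0 H
  atom 12: Br (halogen, monovalent) → 0 H
  atom 13: C, bond orders sum to 3 (valence 4) → 1 H
Totals → C:11, H:15, Br:1, O:1.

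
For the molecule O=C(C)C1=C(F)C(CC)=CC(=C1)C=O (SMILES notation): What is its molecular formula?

Walk through each heavy atom and fill implicit hydrogens from standard valence (C 4, N 3, O 2, S 2, halogen 1):
  atom 1: O, bond orders sum to 2 (valence 2) → 0 H
  atom 2: C, bond orders sum to 4 (valence 4) → 0 H
  atom 3: C, bond orders sum to 1 (valence 4) → 3 H
  atom 4: C, bond orders sum to 4 (valence 4) → 0 H
  atom 5: C, bond orders sum to 4 (valence 4) → 0 H
  atom 6: F (halogen, monovalent) → 0 H
  atom 7: C, bond orders sum to 4 (valence 4) → 0 H
  atom 8: C, bond orders sum to 2 (valence 4) → 2 H
  atom 9: C, bond orders sum to 1 (valence 4) → 3 H
  atom 10: C, bond orders sum to 3 (valence 4) → 1 H
  atom 11: C, bond orders sum to 4 (valence 4) → 0 H
  atom 12: C, bond orders sum to 3 (valence 4) → 1 H
  atom 13: C, bond orders sum to 3 (valence 4) → 1 H
  atom 14: O, bond orders sum to 2 (valence 2) → 0 H
Totals → C:11, H:11, F:1, O:2.
In Hill order: C11H11FO2.

C11H11FO2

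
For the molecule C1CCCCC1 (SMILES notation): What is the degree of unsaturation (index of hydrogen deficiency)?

Molecular formula: C6H12.
DoU = (2C + 2 + N − H − X) / 2, where X is the halogen count and O/S are ignored.
    = (2·6 + 2 + 0 − 12 − 0) / 2 = 2 / 2 = 1.

1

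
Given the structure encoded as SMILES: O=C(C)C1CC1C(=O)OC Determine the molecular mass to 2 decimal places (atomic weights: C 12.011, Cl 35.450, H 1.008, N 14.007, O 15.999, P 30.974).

First, the molecular formula is C7H10O3 (counting implicit H from valence).
  C: 7 × 12.011 = 84.077
  H: 10 × 1.008 = 10.080
  O: 3 × 15.999 = 47.997
Sum: 7×12.011 + 10×1.008 + 3×15.999 = 142.154 → 142.15 g/mol.

142.15 g/mol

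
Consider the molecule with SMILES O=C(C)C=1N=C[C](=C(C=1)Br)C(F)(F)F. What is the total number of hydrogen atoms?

5

Walk through each heavy atom and fill implicit hydrogens from standard valence (C 4, N 3, O 2, S 2, halogen 1):
  atom 1: O, bond orders sum to 2 (valence 2) → 0 H
  atom 2: C, bond orders sum to 4 (valence 4) → 0 H
  atom 3: C, bond orders sum to 1 (valence 4) → 3 H
  atom 4: C, bond orders sum to 4 (valence 4) → 0 H
  atom 5: N, bond orders sum to 3 (valence 3) → 0 H
  atom 6: C, bond orders sum to 3 (valence 4) → 1 H
  atom 7: C with explicit H count 0
  atom 8: C, bond orders sum to 4 (valence 4) → 0 H
  atom 9: C, bond orders sum to 3 (valence 4) → 1 H
  atom 10: Br (halogen, monovalent) → 0 H
  atom 11: C, bond orders sum to 4 (valence 4) → 0 H
  atom 12: F (halogen, monovalent) → 0 H
  atom 13: F (halogen, monovalent) → 0 H
  atom 14: F (halogen, monovalent) → 0 H
Total hydrogens: 5.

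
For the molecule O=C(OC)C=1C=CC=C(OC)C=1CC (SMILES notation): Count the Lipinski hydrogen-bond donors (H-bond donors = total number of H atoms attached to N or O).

0

Donors: find every N or O and count the H atoms it carries.
  atom 1 (O): bond orders sum to 2 → 0 H
  atom 3 (O): bond orders sum to 2 → 0 H
  atom 10 (O): bond orders sum to 2 → 0 H
Lipinski HBD = 0.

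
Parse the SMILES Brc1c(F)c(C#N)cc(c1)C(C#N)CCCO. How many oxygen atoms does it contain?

Scan the SMILES for O atoms (remember two-letter symbols like Cl and Br are single atoms).
Oxygen count: 1.

1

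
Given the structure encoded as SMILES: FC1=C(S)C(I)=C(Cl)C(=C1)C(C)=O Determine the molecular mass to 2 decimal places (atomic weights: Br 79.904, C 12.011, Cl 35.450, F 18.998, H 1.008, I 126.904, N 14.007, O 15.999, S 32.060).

First, the molecular formula is C8H5ClFIOS (counting implicit H from valence).
  C: 8 × 12.011 = 96.088
  Cl: 1 × 35.450 = 35.450
  F: 1 × 18.998 = 18.998
  H: 5 × 1.008 = 5.040
  I: 1 × 126.904 = 126.904
  O: 1 × 15.999 = 15.999
  S: 1 × 32.060 = 32.060
Sum: 8×12.011 + 1×35.450 + 1×18.998 + 5×1.008 + 1×126.904 + 1×15.999 + 1×32.060 = 330.539 → 330.54 g/mol.

330.54 g/mol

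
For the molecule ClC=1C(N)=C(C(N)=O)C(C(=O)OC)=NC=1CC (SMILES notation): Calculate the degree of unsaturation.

6

Molecular formula: C10H12ClN3O3.
DoU = (2C + 2 + N − H − X) / 2, where X is the halogen count and O/S are ignored.
    = (2·10 + 2 + 3 − 12 − 1) / 2 = 12 / 2 = 6.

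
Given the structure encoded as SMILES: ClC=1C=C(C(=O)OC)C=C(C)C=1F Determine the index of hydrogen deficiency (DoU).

5

Molecular formula: C9H8ClFO2.
DoU = (2C + 2 + N − H − X) / 2, where X is the halogen count and O/S are ignored.
    = (2·9 + 2 + 0 − 8 − 2) / 2 = 10 / 2 = 5.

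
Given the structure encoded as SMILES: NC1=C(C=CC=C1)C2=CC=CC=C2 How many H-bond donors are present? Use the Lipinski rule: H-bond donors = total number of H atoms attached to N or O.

2

Donors: find every N or O and count the H atoms it carries.
  atom 1 (N): bond orders sum to 1 → 2 H
Lipinski HBD = 2.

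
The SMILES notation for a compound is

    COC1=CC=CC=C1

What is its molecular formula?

Walk through each heavy atom and fill implicit hydrogens from standard valence (C 4, N 3, O 2, S 2, halogen 1):
  atom 1: C, bond orders sum to 1 (valence 4) → 3 H
  atom 2: O, bond orders sum to 2 (valence 2) → 0 H
  atom 3: C, bond orders sum to 4 (valence 4) → 0 H
  atom 4: C, bond orders sum to 3 (valence 4) → 1 H
  atom 5: C, bond orders sum to 3 (valence 4) → 1 H
  atom 6: C, bond orders sum to 3 (valence 4) → 1 H
  atom 7: C, bond orders sum to 3 (valence 4) → 1 H
  atom 8: C, bond orders sum to 3 (valence 4) → 1 H
Totals → C:7, H:8, O:1.
In Hill order: C7H8O.

C7H8O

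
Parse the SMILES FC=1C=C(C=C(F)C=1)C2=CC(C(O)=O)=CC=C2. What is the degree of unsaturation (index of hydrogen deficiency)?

Molecular formula: C13H8F2O2.
DoU = (2C + 2 + N − H − X) / 2, where X is the halogen count and O/S are ignored.
    = (2·13 + 2 + 0 − 8 − 2) / 2 = 18 / 2 = 9.

9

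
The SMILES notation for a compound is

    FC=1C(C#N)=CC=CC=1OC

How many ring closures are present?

1

In SMILES, each pair of matching ring-closure digits denotes one ring-closing bond; the number of such bonds equals the number of independent rings.
Ring-closure bonds here: 1.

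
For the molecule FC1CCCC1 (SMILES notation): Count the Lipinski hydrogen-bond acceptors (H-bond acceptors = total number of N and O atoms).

N atoms: 0; O atoms: 0.
Lipinski HBA = 0 + 0 = 0.

0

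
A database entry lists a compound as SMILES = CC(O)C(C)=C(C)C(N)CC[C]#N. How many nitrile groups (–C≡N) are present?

1

The nitrile motif appears at heavy-atom position 12 in the SMILES.
Other groups present: 1 alkene, 1 hydroxyl, 1 primary amine.
Nitrile count: 1.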